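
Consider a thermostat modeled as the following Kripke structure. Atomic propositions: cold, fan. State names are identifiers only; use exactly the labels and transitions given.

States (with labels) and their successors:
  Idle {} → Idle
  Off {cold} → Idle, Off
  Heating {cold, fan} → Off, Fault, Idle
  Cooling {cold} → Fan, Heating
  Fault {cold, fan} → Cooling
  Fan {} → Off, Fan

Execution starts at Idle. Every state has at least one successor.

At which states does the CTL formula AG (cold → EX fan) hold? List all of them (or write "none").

{Idle}

States satisfying cold → EX fan: {Idle, Heating, Cooling, Fan}.
States satisfying AG (cold → EX fan): {Idle}.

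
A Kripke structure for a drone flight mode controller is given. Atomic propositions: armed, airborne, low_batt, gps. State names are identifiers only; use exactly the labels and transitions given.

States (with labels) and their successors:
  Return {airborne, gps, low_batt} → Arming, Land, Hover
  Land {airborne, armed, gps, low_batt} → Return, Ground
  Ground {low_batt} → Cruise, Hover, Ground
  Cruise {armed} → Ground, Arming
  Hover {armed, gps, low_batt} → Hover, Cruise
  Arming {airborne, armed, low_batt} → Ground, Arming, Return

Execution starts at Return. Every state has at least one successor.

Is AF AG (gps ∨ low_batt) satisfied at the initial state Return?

States satisfying AG (gps ∨ low_batt): ∅.
States satisfying AF AG (gps ∨ low_batt): ∅.
There is a path from Return along which AG (gps ∨ low_batt) never holds.
Return ∉ Sat(AF AG (gps ∨ low_batt)).

No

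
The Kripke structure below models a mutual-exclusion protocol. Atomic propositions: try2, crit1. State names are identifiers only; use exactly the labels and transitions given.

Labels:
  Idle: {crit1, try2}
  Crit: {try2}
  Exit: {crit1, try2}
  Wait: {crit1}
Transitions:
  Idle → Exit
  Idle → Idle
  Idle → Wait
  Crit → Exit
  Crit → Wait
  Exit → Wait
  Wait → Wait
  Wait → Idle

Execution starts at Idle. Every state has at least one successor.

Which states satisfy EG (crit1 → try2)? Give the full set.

{Idle}

States satisfying crit1 → try2: {Idle, Crit, Exit}.
States satisfying EG (crit1 → try2): {Idle}.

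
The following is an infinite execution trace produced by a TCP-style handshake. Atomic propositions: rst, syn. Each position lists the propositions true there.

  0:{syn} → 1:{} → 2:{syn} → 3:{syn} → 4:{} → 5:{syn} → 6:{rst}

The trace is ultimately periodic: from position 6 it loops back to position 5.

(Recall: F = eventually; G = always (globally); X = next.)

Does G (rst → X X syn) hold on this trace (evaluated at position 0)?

No

rst → X X syn must hold at every position from 0 onward. It fails at position 6, so G (rst → X X syn) is false.
Positions where rst holds: 6.
Check X X syn at each: 6→fails.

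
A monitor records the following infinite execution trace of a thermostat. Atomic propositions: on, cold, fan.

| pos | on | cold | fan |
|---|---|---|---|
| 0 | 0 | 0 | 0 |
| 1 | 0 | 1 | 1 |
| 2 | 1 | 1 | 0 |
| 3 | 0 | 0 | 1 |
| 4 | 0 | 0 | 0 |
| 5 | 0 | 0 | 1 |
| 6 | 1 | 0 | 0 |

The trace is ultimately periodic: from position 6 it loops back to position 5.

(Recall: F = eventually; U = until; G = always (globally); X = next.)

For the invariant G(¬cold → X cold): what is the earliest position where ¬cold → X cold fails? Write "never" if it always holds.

Check ¬cold → X cold at each position in order: 0 ✓, 1 ✓, 2 ✓.
At position 3 the labels are {fan} and the next position 4 has {}, so ¬cold → X cold is false there. This is the first violation.

3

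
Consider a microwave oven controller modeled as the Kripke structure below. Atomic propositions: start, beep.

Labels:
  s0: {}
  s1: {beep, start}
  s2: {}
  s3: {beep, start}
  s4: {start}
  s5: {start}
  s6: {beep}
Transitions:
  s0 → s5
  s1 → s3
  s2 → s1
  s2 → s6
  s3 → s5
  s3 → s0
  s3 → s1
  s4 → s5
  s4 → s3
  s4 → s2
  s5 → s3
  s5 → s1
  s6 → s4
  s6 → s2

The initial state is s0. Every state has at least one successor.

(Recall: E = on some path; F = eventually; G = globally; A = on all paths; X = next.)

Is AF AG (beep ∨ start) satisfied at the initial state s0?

States satisfying AG (beep ∨ start): ∅.
States satisfying AF AG (beep ∨ start): ∅.
There is a path from s0 along which AG (beep ∨ start) never holds.
s0 ∉ Sat(AF AG (beep ∨ start)).

No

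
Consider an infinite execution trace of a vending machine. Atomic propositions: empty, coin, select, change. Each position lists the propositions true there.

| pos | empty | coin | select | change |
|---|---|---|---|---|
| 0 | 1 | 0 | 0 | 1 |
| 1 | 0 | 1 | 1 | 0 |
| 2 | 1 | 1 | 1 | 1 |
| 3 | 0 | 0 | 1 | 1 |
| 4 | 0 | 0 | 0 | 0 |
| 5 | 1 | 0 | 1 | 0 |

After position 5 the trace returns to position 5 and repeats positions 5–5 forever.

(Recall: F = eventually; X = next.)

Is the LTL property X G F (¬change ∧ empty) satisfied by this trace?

The position after 0 is 1; G F (¬change ∧ empty) is true there.

Yes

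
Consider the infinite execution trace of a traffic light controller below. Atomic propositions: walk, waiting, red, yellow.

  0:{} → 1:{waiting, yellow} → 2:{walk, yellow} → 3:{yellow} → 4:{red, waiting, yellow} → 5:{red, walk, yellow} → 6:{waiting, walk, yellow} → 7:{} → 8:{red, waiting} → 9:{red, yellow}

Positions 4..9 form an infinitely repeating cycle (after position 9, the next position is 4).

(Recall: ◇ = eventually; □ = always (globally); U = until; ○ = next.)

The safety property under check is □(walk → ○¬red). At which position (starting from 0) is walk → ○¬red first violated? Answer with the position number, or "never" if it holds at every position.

never

walk → ○¬red holds at every position 0..9, and those are all the positions the trace ever visits, so the invariant □(walk → ○¬red) is never violated.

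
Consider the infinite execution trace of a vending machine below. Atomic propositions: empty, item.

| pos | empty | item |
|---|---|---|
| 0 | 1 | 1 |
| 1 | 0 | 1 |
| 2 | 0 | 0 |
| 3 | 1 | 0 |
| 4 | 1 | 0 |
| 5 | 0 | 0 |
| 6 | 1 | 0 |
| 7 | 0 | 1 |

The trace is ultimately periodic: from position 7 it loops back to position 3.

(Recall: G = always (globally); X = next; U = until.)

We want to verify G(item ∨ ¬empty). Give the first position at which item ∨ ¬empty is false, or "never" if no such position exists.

Check item ∨ ¬empty at each position in order: 0 ✓, 1 ✓, 2 ✓.
At position 3 the labels are {empty}, so item ∨ ¬empty is false there. This is the first violation.

3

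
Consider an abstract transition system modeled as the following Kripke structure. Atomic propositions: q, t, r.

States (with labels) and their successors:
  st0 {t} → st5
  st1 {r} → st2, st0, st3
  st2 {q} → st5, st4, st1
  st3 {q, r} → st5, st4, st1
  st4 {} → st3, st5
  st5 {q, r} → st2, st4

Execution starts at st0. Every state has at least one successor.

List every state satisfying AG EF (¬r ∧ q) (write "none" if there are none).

States satisfying EF (¬r ∧ q): {st0, st1, st2, st3, st4, st5}.
States satisfying AG EF (¬r ∧ q): {st0, st1, st2, st3, st4, st5}.

{st0, st1, st2, st3, st4, st5}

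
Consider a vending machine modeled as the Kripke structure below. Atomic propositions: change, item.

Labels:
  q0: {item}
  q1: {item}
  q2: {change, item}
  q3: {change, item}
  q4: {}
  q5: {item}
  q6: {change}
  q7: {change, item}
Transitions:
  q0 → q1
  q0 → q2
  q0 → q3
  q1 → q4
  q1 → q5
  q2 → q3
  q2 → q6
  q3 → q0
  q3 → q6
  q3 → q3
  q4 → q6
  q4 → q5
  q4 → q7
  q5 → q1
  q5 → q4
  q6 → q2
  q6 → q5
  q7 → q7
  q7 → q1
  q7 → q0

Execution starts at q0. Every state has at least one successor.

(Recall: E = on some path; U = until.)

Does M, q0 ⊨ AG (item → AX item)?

States satisfying item → AX item: {q0, q4, q6, q7}.
States satisfying AG (item → AX item): ∅.
q1 is reachable from q0 and violates item → AX item, so AG fails at q0.
q0 ∉ Sat(AG (item → AX item)).

Does not hold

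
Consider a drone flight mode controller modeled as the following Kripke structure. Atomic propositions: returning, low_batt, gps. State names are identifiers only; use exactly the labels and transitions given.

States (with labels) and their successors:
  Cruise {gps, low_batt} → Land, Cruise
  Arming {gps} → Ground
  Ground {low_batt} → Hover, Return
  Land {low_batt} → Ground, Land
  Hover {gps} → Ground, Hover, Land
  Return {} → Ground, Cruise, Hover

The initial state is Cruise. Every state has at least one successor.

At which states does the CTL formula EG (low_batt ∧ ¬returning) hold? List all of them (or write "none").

States satisfying low_batt ∧ ¬returning: {Cruise, Ground, Land}.
States satisfying EG (low_batt ∧ ¬returning): {Cruise, Land}.

{Cruise, Land}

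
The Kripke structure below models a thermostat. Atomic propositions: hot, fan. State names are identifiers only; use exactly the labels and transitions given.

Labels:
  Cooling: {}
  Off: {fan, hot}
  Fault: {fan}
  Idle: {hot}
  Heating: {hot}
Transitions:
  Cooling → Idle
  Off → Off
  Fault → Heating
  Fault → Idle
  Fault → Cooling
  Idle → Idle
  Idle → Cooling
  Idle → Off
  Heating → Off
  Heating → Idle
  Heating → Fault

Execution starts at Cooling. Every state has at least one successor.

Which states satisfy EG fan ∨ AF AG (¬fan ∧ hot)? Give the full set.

States satisfying fan: {Off, Fault}.
States satisfying EG fan: {Off}.
States satisfying AG (¬fan ∧ hot): ∅.
States satisfying AF AG (¬fan ∧ hot): ∅.
States satisfying EG fan ∨ AF AG (¬fan ∧ hot): {Off}.

{Off}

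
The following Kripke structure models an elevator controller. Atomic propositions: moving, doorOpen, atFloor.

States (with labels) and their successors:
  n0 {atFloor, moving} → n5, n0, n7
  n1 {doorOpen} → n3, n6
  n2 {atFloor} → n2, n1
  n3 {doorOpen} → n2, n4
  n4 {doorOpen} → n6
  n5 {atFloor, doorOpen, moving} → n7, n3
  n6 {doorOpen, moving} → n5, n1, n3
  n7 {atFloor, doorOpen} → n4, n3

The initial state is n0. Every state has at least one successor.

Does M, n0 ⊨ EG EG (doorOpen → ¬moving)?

Satisfied

States satisfying EG (doorOpen → ¬moving): {n0, n1, n2, n3, n7}.
States satisfying EG EG (doorOpen → ¬moving): {n0, n1, n2, n3, n7}.
n0 ∈ Sat(EG EG (doorOpen → ¬moving)).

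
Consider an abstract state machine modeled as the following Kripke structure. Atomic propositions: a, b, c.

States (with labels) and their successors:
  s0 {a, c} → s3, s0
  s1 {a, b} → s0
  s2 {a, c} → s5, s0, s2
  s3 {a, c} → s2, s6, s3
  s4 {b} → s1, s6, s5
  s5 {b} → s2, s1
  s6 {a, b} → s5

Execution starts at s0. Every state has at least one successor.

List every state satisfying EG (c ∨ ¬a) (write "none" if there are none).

States satisfying c ∨ ¬a: {s0, s2, s3, s4, s5}.
States satisfying EG (c ∨ ¬a): {s0, s2, s3, s4, s5}.

{s0, s2, s3, s4, s5}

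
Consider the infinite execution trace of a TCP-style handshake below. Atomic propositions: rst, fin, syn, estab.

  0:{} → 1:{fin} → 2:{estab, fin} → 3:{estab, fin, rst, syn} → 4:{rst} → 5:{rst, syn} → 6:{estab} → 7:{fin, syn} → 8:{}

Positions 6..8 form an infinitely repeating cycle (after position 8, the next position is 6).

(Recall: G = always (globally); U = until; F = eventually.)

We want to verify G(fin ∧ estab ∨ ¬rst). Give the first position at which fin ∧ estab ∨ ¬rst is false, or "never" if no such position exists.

Check fin ∧ estab ∨ ¬rst at each position in order: 0 ✓, 1 ✓, 2 ✓, 3 ✓.
At position 4 the labels are {rst}, so fin ∧ estab ∨ ¬rst is false there. This is the first violation.

4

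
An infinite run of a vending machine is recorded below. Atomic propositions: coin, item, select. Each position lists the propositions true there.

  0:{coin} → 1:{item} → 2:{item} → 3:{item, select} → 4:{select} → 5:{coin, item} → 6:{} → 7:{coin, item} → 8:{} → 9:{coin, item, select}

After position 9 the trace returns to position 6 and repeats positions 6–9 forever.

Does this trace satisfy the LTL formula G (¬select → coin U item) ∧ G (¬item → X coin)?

¬select → coin U item must hold at every position from 0 onward. It fails at position 6, so G (¬select → coin U item) is false.
Positions where ¬select holds: 0, 1, 2, 5, 6, 7, 8.
Check coin U item at each: 0→ok, 1→ok, 2→ok, 5→ok, 6→fails, 7→ok, 8→fails.
¬item → X coin must hold at every position from 0 onward. It fails at position 0, so G (¬item → X coin) is false.
Positions where ¬item holds: 0, 4, 6, 8.
Check X coin at each: 0→fails, 4→ok, 6→ok, 8→ok.
At position 0: G (¬select → coin U item) is false; G (¬item → X coin) is false; so G (¬select → coin U item) ∧ G (¬item → X coin) is false.

No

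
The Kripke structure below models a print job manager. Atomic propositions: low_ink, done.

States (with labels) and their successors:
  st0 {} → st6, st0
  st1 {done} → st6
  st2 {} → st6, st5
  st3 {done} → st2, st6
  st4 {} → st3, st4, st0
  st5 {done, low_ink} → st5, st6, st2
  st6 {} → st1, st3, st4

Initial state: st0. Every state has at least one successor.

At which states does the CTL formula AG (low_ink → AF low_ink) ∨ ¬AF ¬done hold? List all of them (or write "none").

States satisfying low_ink → AF low_ink: {st0, st1, st2, st3, st4, st5, st6}.
States satisfying AG (low_ink → AF low_ink): {st0, st1, st2, st3, st4, st5, st6}.
States satisfying ¬done: {st0, st2, st4, st6}.
States satisfying AF ¬done: {st0, st1, st2, st3, st4, st6}.
States satisfying ¬AF ¬done: {st5}.
States satisfying AG (low_ink → AF low_ink) ∨ ¬AF ¬done: {st0, st1, st2, st3, st4, st5, st6}.

{st0, st1, st2, st3, st4, st5, st6}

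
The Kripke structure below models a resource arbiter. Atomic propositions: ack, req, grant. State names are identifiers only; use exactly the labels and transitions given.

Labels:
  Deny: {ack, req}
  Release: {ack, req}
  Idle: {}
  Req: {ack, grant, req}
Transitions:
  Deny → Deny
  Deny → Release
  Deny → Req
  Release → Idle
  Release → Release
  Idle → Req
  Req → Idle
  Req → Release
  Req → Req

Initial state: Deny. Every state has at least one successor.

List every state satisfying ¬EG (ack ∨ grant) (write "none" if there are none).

{Idle}

States satisfying ack ∨ grant: {Deny, Release, Req}.
States satisfying EG (ack ∨ grant): {Deny, Release, Req}.
States satisfying ¬EG (ack ∨ grant): {Idle}.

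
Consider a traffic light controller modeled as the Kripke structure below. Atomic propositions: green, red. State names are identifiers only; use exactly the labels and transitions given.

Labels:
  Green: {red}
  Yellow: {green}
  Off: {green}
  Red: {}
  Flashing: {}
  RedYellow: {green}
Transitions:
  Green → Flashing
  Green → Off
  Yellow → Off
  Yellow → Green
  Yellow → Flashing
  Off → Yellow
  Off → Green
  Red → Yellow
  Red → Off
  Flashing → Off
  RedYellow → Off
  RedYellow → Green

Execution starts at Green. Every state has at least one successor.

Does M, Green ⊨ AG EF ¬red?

States satisfying EF ¬red: {Green, Yellow, Off, Red, Flashing, RedYellow}.
States satisfying AG EF ¬red: {Green, Yellow, Off, Red, Flashing, RedYellow}.
Every state reachable from Green satisfies EF ¬red.
Green ∈ Sat(AG EF ¬red).

Yes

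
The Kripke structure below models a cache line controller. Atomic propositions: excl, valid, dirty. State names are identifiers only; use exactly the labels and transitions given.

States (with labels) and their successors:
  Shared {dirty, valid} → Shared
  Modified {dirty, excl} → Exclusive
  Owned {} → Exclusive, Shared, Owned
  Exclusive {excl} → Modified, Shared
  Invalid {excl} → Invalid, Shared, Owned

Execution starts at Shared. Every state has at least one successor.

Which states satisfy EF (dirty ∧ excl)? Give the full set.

{Modified, Owned, Exclusive, Invalid}

States satisfying dirty ∧ excl: {Modified}.
States satisfying EF (dirty ∧ excl): {Modified, Owned, Exclusive, Invalid}.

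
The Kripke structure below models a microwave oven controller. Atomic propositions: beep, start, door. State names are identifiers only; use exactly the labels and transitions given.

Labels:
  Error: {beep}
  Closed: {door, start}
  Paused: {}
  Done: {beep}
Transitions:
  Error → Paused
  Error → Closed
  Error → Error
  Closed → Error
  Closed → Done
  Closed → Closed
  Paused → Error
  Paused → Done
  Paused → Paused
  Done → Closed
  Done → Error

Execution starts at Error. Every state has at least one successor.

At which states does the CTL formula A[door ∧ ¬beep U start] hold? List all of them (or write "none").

States satisfying door ∧ ¬beep: {Closed}.
States satisfying start: {Closed}.
States satisfying A[door ∧ ¬beep U start]: {Closed}.

{Closed}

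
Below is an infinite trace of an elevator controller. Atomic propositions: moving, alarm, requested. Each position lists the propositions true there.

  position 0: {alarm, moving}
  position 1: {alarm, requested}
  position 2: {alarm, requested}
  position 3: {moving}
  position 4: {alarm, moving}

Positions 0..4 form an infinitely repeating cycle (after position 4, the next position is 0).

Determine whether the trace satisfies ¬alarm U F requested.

Satisfied

Walking from position 0: F requested first holds at position 0, and ¬alarm holds at every earlier position along the way, so ¬alarm U F requested holds.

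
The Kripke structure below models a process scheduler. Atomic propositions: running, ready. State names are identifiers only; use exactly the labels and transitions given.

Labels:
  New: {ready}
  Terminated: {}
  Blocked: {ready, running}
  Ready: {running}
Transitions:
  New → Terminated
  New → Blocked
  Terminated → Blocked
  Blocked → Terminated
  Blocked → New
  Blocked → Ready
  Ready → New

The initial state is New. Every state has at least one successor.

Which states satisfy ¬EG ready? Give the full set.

States satisfying ready: {New, Blocked}.
States satisfying EG ready: {New, Blocked}.
States satisfying ¬EG ready: {Terminated, Ready}.

{Terminated, Ready}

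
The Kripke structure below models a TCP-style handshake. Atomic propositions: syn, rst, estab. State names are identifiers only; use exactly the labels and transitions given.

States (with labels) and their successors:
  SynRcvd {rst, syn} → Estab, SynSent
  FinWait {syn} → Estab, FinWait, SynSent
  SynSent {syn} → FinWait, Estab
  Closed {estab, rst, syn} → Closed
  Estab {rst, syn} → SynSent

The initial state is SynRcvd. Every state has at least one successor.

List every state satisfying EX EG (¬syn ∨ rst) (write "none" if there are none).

States satisfying EG (¬syn ∨ rst): {Closed}.
States satisfying EX EG (¬syn ∨ rst): {Closed}.

{Closed}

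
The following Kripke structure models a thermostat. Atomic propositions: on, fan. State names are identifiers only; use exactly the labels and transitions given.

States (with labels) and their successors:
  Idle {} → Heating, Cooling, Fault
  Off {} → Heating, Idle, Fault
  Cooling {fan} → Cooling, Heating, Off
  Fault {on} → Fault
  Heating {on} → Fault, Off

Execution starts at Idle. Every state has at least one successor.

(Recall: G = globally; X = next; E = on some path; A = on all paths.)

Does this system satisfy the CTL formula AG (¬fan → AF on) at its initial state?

Violated

States satisfying ¬fan → AF on: {Cooling, Fault, Heating}.
States satisfying AG (¬fan → AF on): {Fault}.
Idle is reachable from Idle and violates ¬fan → AF on, so AG fails at Idle.
Idle ∉ Sat(AG (¬fan → AF on)).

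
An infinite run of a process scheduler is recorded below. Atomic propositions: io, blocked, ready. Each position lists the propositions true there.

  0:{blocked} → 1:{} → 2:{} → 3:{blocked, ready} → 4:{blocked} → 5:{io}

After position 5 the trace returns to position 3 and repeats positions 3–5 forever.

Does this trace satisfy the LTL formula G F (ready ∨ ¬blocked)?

Yes

F (ready ∨ ¬blocked) holds at every position 0..5, and those are all positions ever visited, so G F (ready ∨ ¬blocked) holds.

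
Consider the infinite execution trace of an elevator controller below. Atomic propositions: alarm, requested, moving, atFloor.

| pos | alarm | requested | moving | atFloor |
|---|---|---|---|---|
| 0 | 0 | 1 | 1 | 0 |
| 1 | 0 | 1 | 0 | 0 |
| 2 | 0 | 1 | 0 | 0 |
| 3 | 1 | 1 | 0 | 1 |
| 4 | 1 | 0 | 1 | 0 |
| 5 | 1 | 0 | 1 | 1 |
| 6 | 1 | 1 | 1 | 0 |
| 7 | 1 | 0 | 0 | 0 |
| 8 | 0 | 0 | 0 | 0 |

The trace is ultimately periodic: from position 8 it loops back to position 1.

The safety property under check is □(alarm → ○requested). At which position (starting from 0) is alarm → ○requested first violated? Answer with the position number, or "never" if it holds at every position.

Check alarm → ○requested at each position in order: 0 ✓, 1 ✓, 2 ✓.
At position 3 the labels are {alarm, atFloor, requested} and the next position 4 has {alarm, moving}, so alarm → ○requested is false there. This is the first violation.

3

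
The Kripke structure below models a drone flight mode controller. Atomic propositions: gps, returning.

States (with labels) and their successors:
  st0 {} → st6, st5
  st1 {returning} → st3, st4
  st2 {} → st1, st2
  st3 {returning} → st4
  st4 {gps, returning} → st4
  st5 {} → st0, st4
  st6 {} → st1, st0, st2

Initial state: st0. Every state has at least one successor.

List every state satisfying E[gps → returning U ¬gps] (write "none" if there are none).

{st0, st1, st2, st3, st5, st6}

States satisfying gps → returning: {st0, st1, st2, st3, st4, st5, st6}.
States satisfying ¬gps: {st0, st1, st2, st3, st5, st6}.
States satisfying E[gps → returning U ¬gps]: {st0, st1, st2, st3, st5, st6}.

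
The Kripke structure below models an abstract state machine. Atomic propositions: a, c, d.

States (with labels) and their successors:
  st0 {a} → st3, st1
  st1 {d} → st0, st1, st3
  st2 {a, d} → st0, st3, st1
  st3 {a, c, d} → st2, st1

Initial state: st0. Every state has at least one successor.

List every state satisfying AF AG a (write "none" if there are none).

States satisfying AG a: ∅.
States satisfying AF AG a: ∅.

none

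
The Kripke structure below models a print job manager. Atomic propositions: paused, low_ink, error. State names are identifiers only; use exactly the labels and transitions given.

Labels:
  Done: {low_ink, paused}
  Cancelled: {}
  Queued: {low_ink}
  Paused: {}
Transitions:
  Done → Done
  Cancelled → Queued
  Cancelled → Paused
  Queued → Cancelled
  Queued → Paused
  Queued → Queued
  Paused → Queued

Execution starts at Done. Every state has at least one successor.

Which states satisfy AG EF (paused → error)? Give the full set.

States satisfying EF (paused → error): {Cancelled, Queued, Paused}.
States satisfying AG EF (paused → error): {Cancelled, Queued, Paused}.

{Cancelled, Queued, Paused}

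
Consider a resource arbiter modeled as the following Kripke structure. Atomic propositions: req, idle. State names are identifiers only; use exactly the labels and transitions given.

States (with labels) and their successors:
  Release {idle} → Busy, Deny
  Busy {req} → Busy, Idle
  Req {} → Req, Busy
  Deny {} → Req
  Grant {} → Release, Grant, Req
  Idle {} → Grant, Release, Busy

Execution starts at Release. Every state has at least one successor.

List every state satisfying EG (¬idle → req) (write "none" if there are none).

{Release, Busy}

States satisfying ¬idle → req: {Release, Busy}.
States satisfying EG (¬idle → req): {Release, Busy}.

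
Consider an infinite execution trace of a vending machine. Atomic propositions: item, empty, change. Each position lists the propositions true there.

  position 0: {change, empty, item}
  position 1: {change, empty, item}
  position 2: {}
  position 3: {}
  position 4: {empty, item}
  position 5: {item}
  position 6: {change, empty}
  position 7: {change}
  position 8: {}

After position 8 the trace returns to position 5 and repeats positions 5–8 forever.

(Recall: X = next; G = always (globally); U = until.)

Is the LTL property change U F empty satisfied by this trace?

Satisfied

Walking from position 0: F empty first holds at position 0, and change holds at every earlier position along the way, so change U F empty holds.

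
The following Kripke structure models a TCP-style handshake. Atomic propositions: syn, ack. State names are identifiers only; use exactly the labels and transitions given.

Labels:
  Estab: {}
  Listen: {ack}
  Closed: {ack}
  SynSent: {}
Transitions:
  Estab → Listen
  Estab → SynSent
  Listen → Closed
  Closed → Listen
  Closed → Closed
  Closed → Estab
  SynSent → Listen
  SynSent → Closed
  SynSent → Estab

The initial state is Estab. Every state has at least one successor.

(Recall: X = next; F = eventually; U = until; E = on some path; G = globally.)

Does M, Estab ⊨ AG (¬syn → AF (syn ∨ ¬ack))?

States satisfying ¬syn → AF (syn ∨ ¬ack): {Estab, SynSent}.
States satisfying AG (¬syn → AF (syn ∨ ¬ack)): ∅.
Closed is reachable from Estab and violates ¬syn → AF (syn ∨ ¬ack), so AG fails at Estab.
Estab ∉ Sat(AG (¬syn → AF (syn ∨ ¬ack))).

Does not hold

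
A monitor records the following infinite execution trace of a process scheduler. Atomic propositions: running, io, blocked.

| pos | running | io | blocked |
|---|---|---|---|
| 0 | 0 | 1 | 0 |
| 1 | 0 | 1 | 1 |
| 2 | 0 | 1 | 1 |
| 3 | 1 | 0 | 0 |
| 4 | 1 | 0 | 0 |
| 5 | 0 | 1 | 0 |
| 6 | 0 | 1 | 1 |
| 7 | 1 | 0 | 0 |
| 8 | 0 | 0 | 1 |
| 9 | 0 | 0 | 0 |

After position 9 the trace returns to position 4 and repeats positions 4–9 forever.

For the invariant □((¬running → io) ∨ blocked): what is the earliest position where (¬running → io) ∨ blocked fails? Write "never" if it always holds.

Check (¬running → io) ∨ blocked at each position in order: 0 ✓, 1 ✓, 2 ✓, 3 ✓, 4 ✓, 5 ✓, 6 ✓, 7 ✓, 8 ✓.
At position 9 the labels are {}, so (¬running → io) ∨ blocked is false there. This is the first violation.

9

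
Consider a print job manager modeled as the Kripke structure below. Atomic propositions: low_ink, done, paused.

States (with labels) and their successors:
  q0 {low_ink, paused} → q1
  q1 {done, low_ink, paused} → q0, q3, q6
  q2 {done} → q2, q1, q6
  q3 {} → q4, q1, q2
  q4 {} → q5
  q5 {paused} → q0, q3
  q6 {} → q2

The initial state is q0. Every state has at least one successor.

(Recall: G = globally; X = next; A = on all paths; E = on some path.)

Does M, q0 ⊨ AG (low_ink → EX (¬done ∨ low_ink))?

Holds

States satisfying low_ink → EX (¬done ∨ low_ink): {q0, q1, q2, q3, q4, q5, q6}.
States satisfying AG (low_ink → EX (¬done ∨ low_ink)): {q0, q1, q2, q3, q4, q5, q6}.
Every state reachable from q0 satisfies low_ink → EX (¬done ∨ low_ink).
q0 ∈ Sat(AG (low_ink → EX (¬done ∨ low_ink))).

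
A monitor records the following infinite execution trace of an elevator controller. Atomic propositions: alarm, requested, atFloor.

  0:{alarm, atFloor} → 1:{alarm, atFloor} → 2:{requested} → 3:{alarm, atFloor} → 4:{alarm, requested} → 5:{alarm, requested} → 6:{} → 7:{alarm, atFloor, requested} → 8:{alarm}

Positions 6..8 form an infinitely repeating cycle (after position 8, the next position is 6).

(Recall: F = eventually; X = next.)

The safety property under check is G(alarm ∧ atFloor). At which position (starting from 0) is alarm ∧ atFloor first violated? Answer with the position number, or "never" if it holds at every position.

Check alarm ∧ atFloor at each position in order: 0 ✓, 1 ✓.
At position 2 the labels are {requested}, so alarm ∧ atFloor is false there. This is the first violation.

2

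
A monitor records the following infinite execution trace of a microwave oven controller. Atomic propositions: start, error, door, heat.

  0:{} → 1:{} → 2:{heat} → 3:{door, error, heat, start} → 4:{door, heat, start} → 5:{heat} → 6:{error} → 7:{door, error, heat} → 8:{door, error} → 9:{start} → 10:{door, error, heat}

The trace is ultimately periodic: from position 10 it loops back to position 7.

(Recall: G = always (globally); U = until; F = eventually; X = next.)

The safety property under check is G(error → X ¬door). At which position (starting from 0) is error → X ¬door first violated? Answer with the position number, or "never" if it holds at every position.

3

Check error → X ¬door at each position in order: 0 ✓, 1 ✓, 2 ✓.
At position 3 the labels are {door, error, heat, start} and the next position 4 has {door, heat, start}, so error → X ¬door is false there. This is the first violation.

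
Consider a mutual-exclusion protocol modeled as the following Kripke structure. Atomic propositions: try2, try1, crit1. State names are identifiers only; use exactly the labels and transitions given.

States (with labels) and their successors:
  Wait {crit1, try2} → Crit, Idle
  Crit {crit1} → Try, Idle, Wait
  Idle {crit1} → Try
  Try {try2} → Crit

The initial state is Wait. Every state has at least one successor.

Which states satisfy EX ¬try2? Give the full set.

{Wait, Crit, Try}

States satisfying ¬try2: {Crit, Idle}.
States satisfying EX ¬try2: {Wait, Crit, Try}.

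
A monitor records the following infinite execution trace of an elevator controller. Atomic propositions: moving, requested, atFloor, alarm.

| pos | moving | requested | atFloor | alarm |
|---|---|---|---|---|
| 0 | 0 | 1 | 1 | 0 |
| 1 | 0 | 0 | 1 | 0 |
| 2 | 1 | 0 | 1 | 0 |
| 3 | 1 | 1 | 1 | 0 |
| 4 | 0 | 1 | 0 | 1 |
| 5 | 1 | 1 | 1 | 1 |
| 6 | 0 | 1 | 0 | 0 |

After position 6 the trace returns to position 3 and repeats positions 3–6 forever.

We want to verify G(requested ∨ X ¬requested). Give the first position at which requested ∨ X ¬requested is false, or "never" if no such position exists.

2

Check requested ∨ X ¬requested at each position in order: 0 ✓, 1 ✓.
At position 2 the labels are {atFloor, moving} and the next position 3 has {atFloor, moving, requested}, so requested ∨ X ¬requested is false there. This is the first violation.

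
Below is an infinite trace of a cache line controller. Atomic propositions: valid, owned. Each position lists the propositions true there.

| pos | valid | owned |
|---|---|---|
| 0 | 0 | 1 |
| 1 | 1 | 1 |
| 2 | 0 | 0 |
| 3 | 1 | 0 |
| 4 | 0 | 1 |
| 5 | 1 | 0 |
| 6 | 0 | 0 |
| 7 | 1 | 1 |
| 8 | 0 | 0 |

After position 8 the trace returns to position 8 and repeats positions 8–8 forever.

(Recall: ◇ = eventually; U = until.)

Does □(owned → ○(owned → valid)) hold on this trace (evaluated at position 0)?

owned → ○(owned → valid) holds at every position 0..8, and those are all positions ever visited, so □(owned → ○(owned → valid)) holds.
Positions where owned holds: 0, 1, 4, 7.
Check ○(owned → valid) at each: 0→ok, 1→ok, 4→ok, 7→ok.

Yes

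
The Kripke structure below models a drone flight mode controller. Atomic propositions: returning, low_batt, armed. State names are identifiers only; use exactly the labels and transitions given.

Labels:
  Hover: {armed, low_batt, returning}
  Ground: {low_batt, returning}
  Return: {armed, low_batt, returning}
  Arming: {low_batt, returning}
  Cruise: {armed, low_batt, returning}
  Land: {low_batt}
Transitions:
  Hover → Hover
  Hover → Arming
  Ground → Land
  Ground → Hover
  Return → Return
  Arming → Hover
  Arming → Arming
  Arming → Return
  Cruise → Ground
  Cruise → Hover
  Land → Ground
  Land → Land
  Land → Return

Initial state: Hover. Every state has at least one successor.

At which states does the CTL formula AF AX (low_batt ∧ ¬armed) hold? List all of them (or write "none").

none

States satisfying AX (low_batt ∧ ¬armed): ∅.
States satisfying AF AX (low_batt ∧ ¬armed): ∅.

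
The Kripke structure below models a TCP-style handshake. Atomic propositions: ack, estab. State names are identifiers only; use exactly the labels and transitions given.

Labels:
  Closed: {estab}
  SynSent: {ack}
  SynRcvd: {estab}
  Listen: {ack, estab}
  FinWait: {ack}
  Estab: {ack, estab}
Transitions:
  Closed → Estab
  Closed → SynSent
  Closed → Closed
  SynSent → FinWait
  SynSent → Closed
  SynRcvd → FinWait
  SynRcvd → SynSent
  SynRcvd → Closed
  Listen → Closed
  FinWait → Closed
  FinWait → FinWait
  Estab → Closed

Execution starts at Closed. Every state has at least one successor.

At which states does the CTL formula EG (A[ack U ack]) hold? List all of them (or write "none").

{SynSent, FinWait}

States satisfying A[ack U ack]: {SynSent, Listen, FinWait, Estab}.
States satisfying EG (A[ack U ack]): {SynSent, FinWait}.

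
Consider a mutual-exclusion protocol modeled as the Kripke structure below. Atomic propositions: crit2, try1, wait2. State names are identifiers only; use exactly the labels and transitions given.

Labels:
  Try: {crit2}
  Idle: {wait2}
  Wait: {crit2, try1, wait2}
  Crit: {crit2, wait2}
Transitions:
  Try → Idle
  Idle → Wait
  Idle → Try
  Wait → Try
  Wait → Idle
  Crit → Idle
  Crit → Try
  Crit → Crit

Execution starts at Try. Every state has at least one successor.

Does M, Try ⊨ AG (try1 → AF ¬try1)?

States satisfying try1 → AF ¬try1: {Try, Idle, Wait, Crit}.
States satisfying AG (try1 → AF ¬try1): {Try, Idle, Wait, Crit}.
Every state reachable from Try satisfies try1 → AF ¬try1.
Try ∈ Sat(AG (try1 → AF ¬try1)).

Satisfied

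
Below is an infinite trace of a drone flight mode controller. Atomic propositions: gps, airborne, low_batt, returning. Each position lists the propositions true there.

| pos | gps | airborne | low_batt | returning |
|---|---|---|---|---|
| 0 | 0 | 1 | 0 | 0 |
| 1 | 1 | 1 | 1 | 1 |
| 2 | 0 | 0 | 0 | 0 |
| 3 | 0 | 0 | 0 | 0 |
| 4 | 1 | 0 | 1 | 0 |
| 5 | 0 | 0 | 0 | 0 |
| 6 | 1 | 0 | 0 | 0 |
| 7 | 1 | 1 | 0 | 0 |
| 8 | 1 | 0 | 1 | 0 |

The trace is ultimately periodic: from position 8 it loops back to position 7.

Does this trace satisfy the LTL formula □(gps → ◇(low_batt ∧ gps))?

gps → ◇(low_batt ∧ gps) holds at every position 0..8, and those are all positions ever visited, so □(gps → ◇(low_batt ∧ gps)) holds.
Positions where gps holds: 1, 4, 6, 7, 8.
Check ◇(low_batt ∧ gps) at each: 1→ok, 4→ok, 6→ok, 7→ok, 8→ok.

Satisfied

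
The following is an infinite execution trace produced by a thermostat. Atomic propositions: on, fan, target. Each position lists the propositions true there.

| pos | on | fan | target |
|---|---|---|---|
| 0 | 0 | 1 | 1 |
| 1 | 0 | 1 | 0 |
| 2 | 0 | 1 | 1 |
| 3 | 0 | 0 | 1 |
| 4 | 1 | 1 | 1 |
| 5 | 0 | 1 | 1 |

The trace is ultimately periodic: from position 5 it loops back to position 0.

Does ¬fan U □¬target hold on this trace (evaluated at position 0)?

Walking from position 0: at position 0, □¬target has not yet held and ¬fan fails, so ¬fan U □¬target is false.

No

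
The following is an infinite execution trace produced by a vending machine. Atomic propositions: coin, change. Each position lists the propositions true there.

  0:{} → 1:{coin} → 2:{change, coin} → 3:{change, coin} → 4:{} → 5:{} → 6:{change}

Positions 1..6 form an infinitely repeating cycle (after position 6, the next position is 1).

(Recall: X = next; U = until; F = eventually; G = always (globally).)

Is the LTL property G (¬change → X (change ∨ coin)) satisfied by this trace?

Does not hold

¬change → X (change ∨ coin) must hold at every position from 0 onward. It fails at position 4, so G (¬change → X (change ∨ coin)) is false.
Positions where ¬change holds: 0, 1, 4, 5.
Check X (change ∨ coin) at each: 0→ok, 1→ok, 4→fails, 5→ok.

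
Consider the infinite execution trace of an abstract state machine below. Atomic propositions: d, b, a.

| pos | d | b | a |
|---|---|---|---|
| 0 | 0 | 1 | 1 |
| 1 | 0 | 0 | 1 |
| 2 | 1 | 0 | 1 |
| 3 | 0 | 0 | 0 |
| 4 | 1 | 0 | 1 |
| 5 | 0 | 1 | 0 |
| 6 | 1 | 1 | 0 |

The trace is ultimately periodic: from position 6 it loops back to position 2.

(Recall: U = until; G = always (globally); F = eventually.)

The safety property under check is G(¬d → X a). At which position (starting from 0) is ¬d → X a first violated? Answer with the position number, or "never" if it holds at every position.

Check ¬d → X a at each position in order: 0 ✓, 1 ✓, 2 ✓, 3 ✓, 4 ✓.
At position 5 the labels are {b} and the next position 6 has {b, d}, so ¬d → X a is false there. This is the first violation.

5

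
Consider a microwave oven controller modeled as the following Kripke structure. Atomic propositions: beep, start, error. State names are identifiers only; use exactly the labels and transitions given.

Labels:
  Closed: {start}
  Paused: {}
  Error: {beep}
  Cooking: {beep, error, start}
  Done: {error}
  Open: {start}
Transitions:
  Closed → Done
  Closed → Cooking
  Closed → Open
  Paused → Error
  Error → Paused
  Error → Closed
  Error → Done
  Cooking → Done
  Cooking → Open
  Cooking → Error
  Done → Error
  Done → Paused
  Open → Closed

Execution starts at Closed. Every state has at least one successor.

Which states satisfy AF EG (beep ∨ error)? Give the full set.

States satisfying EG (beep ∨ error): {Error, Cooking, Done}.
States satisfying AF EG (beep ∨ error): {Paused, Error, Cooking, Done}.

{Paused, Error, Cooking, Done}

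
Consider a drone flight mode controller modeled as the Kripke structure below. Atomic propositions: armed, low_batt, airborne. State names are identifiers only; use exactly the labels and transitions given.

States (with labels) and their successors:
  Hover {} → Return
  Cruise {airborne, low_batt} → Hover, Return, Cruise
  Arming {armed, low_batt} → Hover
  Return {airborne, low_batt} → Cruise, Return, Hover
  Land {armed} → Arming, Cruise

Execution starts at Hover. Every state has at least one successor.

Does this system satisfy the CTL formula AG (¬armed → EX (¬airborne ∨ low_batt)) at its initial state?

States satisfying ¬armed → EX (¬airborne ∨ low_batt): {Hover, Cruise, Arming, Return, Land}.
States satisfying AG (¬armed → EX (¬airborne ∨ low_batt)): {Hover, Cruise, Arming, Return, Land}.
Every state reachable from Hover satisfies ¬armed → EX (¬airborne ∨ low_batt).
Hover ∈ Sat(AG (¬armed → EX (¬airborne ∨ low_batt))).

Yes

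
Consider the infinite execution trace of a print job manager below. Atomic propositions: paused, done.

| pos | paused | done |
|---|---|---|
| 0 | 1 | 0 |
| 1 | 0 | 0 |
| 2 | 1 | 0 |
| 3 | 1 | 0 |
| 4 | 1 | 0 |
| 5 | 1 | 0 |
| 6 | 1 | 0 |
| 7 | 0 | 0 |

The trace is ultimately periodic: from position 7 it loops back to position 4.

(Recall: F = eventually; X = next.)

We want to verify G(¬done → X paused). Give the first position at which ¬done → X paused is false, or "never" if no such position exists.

At position 0 the labels are {paused} and the next position 1 has {}, so ¬done → X paused is false there. This is the first violation.

0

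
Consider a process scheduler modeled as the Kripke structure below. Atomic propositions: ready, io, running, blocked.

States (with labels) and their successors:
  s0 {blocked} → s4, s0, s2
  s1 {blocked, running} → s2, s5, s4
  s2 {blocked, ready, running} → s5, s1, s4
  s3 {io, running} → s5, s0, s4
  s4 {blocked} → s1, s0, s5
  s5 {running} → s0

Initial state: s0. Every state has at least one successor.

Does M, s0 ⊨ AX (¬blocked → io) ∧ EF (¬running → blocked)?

Satisfied

States satisfying ¬blocked → io: {s0, s1, s2, s3, s4}.
States satisfying AX (¬blocked → io): {s0, s5}.
States satisfying ¬running → blocked: {s0, s1, s2, s3, s4, s5}.
States satisfying EF (¬running → blocked): {s0, s1, s2, s3, s4, s5}.
States satisfying AX (¬blocked → io) ∧ EF (¬running → blocked): {s0, s5}.
s0 ∈ Sat(AX (¬blocked → io) ∧ EF (¬running → blocked)).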